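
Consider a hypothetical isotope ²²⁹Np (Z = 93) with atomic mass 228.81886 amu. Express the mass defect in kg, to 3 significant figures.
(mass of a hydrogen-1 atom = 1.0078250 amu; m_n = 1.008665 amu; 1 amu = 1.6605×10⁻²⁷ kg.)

3.47e-27 kg

Mass of separated nucleons = 93(1.0078250) + 136(1.008665) = 93.7277250 + 137.178440 = 230.9061650 amu
The mass defect is 230.9061650 − 228.81886 = 2.0873050 amu.
In SI units: 2.0873050 amu × 1.6605×10⁻²⁷ kg/amu = 3.4660e-27 kg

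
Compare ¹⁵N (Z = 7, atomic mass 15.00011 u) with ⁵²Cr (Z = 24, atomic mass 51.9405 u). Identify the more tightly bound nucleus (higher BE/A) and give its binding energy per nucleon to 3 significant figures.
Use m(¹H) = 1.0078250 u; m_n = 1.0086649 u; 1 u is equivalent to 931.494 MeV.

¹⁵N: Σm = 7(1.0078250) + 8(1.0086649) = 15.1240942 u; Δm = 0.1239842 u; E_B = 115.49 MeV; E_B/A = 7.699 MeV
⁵²Cr: Σm = 24(1.0078250) + 28(1.0086649) = 52.4304172 u; Δm = 0.4899172 u; E_B = 456.35 MeV; E_B/A = 8.776 MeV
⁵²Cr has the higher binding energy per nucleon, so it is the more tightly bound nucleus.

⁵²Cr; 8.78 MeV/nucleon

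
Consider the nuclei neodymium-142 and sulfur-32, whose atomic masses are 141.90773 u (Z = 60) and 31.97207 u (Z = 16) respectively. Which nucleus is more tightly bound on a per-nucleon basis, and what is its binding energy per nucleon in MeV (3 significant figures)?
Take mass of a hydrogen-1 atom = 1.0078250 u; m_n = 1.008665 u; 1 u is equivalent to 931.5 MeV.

neodymium-142: Σm = 60(1.0078250) + 82(1.008665) = 143.1800300 u; Δm = 1.2723000 u; E_B = 1185.1 MeV; E_B/A = 8.346 MeV
sulfur-32: Σm = 16(1.0078250) + 16(1.008665) = 32.2638400 u; Δm = 0.2917700 u; E_B = 271.78 MeV; E_B/A = 8.493 MeV
sulfur-32 has the higher binding energy per nucleon, so it is the more tightly bound nucleus.

sulfur-32; 8.49 MeV/nucleon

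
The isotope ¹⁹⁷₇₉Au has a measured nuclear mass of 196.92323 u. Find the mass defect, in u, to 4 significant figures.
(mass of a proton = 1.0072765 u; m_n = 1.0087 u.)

1.678 u

Z = 79, so N = A − Z = 197 − 79 = 118.
Σm = 79·m_p + 118·m_n = 79.5748435 + 119.0266 = 198.6014435 u
Mass defect Δm = 198.6014435 − 196.92323 = 1.6782135 u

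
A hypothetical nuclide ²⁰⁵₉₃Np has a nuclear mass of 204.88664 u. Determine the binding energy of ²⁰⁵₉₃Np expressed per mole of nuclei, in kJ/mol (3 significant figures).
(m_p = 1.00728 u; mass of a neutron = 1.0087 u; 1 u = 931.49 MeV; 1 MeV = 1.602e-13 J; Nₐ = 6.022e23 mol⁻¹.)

1.59e+11 kJ/mol

Z = 93, so N = A − Z = 205 − 93 = 112.
Mass of separated nucleons = 93(1.00728) + 112(1.0087) = 93.67704 + 112.9744 = 206.65144 u
The mass defect is 206.65144 − 204.88664 = 1.76480 u.
E_B = 1.76480 × 931.49 = 1643.89 MeV
Per nucleus in joules: 1643.89 MeV × 1.602e-13 J/MeV = 2.6335e-10 J
Per mole: 2.6335e-10 J × 6.022e23 mol⁻¹ = 1.5859e+14 J/mol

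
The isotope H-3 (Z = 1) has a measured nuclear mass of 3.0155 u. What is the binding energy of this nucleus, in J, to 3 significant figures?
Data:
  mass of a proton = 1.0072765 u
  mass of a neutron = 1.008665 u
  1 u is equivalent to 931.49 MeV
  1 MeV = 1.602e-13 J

1.36e-12 J

The nucleus contains 1 protons and 3 − 1 = 2 neutrons.
Σm = 1·m_p + 2·m_n = 1.0072765 + 2.017330 = 3.0246065 u
Mass defect Δm = 3.0246065 − 3.0155 = 0.0091065 u
E_B = 0.0091065 × 931.49 = 8.48261 MeV
In joules: 8.48261 MeV × 1.602e-13 J/MeV = 1.3589e-12 J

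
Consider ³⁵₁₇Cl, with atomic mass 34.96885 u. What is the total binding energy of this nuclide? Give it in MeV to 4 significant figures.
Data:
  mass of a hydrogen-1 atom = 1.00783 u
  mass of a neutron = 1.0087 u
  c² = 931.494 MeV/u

Z = 17, so N = A − Z = 35 − 17 = 18.
Σm = 17·m(¹H) + 18·m_n = 17.13311 + 18.1566 = 35.28971 u
Mass defect Δm = 35.28971 − 34.96885 = 0.32086 u
E_B = 0.32086 × 931.494 = 298.879 MeV

298.9 MeV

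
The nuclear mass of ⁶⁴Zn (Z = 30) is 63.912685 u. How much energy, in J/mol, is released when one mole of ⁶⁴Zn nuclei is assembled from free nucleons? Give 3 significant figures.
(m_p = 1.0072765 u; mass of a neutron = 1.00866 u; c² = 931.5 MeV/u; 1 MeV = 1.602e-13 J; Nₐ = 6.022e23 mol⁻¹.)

5.39e+13 J/mol

Z = 30, so N = A − Z = 64 − 30 = 34.
Total constituent mass: 30 × 1.0072765 + 34 × 1.00866 = 64.5127350 u
Δm = 64.5127350 − 63.912685 = 0.6000500 u
Binding energy = Δm·c² = 0.6000500 × 931.5 MeV/u = 558.947 MeV
Per nucleus in joules: 558.947 MeV × 1.602e-13 J/MeV = 8.9543e-11 J
Per mole: 8.9543e-11 J × 6.022e23 mol⁻¹ = 5.3923e+13 J/mol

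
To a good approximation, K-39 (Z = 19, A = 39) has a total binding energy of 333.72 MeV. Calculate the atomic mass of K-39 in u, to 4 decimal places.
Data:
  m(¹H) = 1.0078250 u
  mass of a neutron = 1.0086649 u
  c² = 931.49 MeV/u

Mass defect = 333.72 MeV / (931.49 MeV/u) = 0.358265 u
Constituent mass = 19(1.0078250) + 20(1.0086649) = 39.3219730 u
Atomic mass = 39.3219730 − 0.358265 = 38.9637080 u ≈ 38.9637 u (to 4 decimal places)

38.9637 u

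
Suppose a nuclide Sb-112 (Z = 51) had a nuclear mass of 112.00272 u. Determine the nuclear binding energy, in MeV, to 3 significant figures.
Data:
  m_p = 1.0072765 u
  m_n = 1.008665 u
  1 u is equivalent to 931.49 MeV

835 MeV

The nucleus contains 51 protons and 112 − 51 = 61 neutrons.
Mass of separated nucleons = 51(1.0072765) + 61(1.008665) = 51.3711015 + 61.528565 = 112.8996665 u
Mass defect Δm = 112.8996665 − 112.00272 = 0.8969465 u
E_B = 0.8969465 × 931.49 = 835.497 MeV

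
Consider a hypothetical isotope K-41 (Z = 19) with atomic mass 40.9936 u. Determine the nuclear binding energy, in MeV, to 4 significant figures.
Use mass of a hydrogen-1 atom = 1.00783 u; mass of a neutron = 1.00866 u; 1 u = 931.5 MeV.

Z = 19, so N = A − Z = 41 − 19 = 22.
Σm = 19·m(¹H) + 22·m_n = 19.14877 + 22.19052 = 41.33929 u
Δm = 41.33929 − 40.9936 = 0.34569 u
Converting to energy: 0.34569 u × 931.5 MeV/u = 322.010 MeV

322.0 MeV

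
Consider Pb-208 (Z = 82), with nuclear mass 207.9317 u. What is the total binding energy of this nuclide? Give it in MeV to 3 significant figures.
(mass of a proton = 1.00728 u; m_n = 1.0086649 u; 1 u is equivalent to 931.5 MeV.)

1640 MeV

Mass of separated nucleons = 82(1.00728) + 126(1.0086649) = 82.59696 + 127.0917774 = 209.6887374 u
The mass defect is 209.6887374 − 207.9317 = 1.7570374 u.
Converting to energy: 1.7570374 u × 931.5 MeV/u = 1636.68 MeV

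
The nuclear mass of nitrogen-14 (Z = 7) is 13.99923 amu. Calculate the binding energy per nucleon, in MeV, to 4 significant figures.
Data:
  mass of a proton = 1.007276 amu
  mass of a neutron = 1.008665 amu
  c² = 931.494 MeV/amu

7.476 MeV/nucleon

Total constituent mass: 7 × 1.007276 + 7 × 1.008665 = 14.111587 amu
Mass defect Δm = 14.111587 − 13.99923 = 0.112357 amu
Binding energy = Δm·c² = 0.112357 × 931.494 MeV/amu = 104.660 MeV
Per nucleon: 104.660 / 14 = 7.476 MeV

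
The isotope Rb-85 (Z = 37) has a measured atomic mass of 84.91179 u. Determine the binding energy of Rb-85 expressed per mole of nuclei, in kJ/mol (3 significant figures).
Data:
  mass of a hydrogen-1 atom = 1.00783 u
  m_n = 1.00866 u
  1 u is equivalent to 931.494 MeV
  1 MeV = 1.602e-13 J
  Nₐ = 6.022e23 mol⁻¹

7.13e+10 kJ/mol

The nucleus contains 37 protons and 85 − 37 = 48 neutrons.
Total constituent mass: 37 × 1.00783 + 48 × 1.00866 = 85.70539 u
The mass defect is 85.70539 − 84.91179 = 0.79360 u.
Converting to energy: 0.79360 u × 931.494 MeV/u = 739.234 MeV
Per nucleus in joules: 739.234 MeV × 1.602e-13 J/MeV = 1.1843e-10 J
Per mole: 1.1843e-10 J × 6.022e23 mol⁻¹ = 7.1319e+13 J/mol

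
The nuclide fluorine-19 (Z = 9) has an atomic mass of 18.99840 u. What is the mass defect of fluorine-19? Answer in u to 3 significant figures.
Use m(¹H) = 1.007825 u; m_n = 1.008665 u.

0.159 u

Σm = 9·m(¹H) + 10·m_n = 9.070425 + 10.086650 = 19.157075 u
Mass defect Δm = 19.157075 − 18.99840 = 0.158675 u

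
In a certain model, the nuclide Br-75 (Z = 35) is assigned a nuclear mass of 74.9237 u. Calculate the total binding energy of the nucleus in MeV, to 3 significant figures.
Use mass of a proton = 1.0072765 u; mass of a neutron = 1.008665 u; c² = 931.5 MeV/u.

631 MeV

Total constituent mass: 35 × 1.0072765 + 40 × 1.008665 = 75.6012775 u
The mass defect is 75.6012775 − 74.9237 = 0.6775775 u.
E_B = 0.6775775 × 931.5 = 631.163 MeV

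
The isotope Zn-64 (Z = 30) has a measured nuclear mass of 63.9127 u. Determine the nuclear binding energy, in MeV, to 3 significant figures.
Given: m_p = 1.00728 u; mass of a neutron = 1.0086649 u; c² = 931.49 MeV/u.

559 MeV

Z = 30, so N = A − Z = 64 − 30 = 34.
Mass of separated nucleons = 30(1.00728) + 34(1.0086649) = 30.21840 + 34.2946066 = 64.5130066 u
Mass defect Δm = 64.5130066 − 63.9127 = 0.6003066 u
Converting to energy: 0.6003066 u × 931.49 MeV/u = 559.180 MeV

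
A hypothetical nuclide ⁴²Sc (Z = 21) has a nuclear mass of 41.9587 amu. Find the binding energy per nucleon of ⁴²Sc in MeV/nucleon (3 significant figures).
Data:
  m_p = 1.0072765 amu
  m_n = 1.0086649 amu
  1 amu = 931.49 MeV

Total constituent mass: 21 × 1.0072765 + 21 × 1.0086649 = 42.3347694 amu
Δm = 42.3347694 − 41.9587 = 0.3760694 amu
E_B = 0.3760694 × 931.49 = 350.305 MeV
Dividing by A = 42 gives 8.341 MeV per nucleon.

8.34 MeV/nucleon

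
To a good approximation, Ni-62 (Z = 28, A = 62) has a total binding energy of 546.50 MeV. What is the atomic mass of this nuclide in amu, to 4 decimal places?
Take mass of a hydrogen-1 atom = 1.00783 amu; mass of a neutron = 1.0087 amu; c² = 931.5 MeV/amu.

61.9284 amu

Mass defect = 546.50 MeV / (931.5 MeV/amu) = 0.586688 amu
Constituent mass = 28(1.00783) + 34(1.0087) = 62.51504 amu
Atomic mass = 62.51504 − 0.586688 = 61.928352 amu ≈ 61.9284 amu (to 4 decimal places)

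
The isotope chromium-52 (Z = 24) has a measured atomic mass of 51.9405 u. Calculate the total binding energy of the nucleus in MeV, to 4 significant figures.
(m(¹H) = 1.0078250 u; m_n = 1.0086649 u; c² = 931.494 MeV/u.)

Z = 24, so N = A − Z = 52 − 24 = 28.
Total constituent mass: 24 × 1.0078250 + 28 × 1.0086649 = 52.4304172 u
The mass defect is 52.4304172 − 51.9405 = 0.4899172 u.
Binding energy = Δm·c² = 0.4899172 × 931.494 MeV/u = 456.355 MeV

456.4 MeV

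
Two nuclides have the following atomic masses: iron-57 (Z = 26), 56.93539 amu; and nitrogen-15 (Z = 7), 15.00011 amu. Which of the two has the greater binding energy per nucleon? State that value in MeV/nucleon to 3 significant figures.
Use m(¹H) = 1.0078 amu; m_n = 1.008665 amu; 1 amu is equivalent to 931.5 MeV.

iron-57; 8.76 MeV/nucleon

iron-57: Σm = 26(1.0078) + 31(1.008665) = 57.471415 amu; Δm = 0.536025 amu; E_B = 499.31 MeV; E_B/A = 8.760 MeV
nitrogen-15: Σm = 7(1.0078) + 8(1.008665) = 15.123920 amu; Δm = 0.123810 amu; E_B = 115.33 MeV; E_B/A = 7.689 MeV
iron-57 has the higher binding energy per nucleon, so it is the more tightly bound nucleus.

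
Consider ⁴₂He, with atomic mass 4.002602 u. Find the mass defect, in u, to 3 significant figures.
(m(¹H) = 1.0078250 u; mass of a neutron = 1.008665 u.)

0.0304 u

The nucleus contains 2 protons and 4 − 2 = 2 neutrons.
Σm = 2·m(¹H) + 2·m_n = 2.0156500 + 2.017330 = 4.0329800 u
Δm = 4.0329800 − 4.002602 = 0.0303780 u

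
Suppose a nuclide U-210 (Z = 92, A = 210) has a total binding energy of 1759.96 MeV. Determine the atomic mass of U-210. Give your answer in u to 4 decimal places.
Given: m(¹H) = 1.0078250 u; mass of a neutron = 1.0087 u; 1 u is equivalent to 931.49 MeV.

209.8571 u

Mass defect = 1759.96 MeV / (931.49 MeV/u) = 1.889403 u
Constituent mass = 92(1.0078250) + 118(1.0087) = 211.7465000 u
Atomic mass = 211.7465000 − 1.889403 = 209.8570970 u ≈ 209.8571 u (to 4 decimal places)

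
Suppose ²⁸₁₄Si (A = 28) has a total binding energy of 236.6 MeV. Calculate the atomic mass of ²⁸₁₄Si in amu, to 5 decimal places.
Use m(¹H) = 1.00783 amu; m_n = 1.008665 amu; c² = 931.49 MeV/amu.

27.97693 amu

Mass defect = 236.6 MeV / (931.49 MeV/amu) = 0.2540017 amu
Constituent mass = 14(1.00783) + 14(1.008665) = 28.230930 amu
Atomic mass = 28.230930 − 0.2540017 = 27.9769283 amu ≈ 27.97693 amu (to 5 decimal places)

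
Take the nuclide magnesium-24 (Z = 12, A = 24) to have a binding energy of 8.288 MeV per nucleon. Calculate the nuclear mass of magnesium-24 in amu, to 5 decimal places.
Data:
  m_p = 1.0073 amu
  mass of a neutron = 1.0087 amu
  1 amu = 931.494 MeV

23.97846 amu

Total binding energy = 24 × 8.288 = 198.912 MeV
Mass defect = 198.912 MeV / (931.494 MeV/amu) = 0.2135408 amu
Constituent mass = 12(1.0073) + 12(1.0087) = 24.1920 amu
Nuclear mass = 24.1920 − 0.2135408 = 23.9784592 amu ≈ 23.97846 amu (to 5 decimal places)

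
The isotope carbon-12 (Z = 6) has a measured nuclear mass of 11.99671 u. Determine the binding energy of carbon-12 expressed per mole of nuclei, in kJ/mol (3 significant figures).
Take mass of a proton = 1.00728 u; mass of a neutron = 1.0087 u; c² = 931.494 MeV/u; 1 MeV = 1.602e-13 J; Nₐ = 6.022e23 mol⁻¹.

8.91e+09 kJ/mol

Mass of separated nucleons = 6(1.00728) + 6(1.0087) = 6.04368 + 6.0522 = 12.09588 u
Mass defect Δm = 12.09588 − 11.99671 = 0.09917 u
Binding energy = Δm·c² = 0.09917 × 931.494 MeV/u = 92.3763 MeV
Per nucleus in joules: 92.3763 MeV × 1.602e-13 J/MeV = 1.4799e-11 J
Per mole: 1.4799e-11 J × 6.022e23 mol⁻¹ = 8.9120e+12 J/mol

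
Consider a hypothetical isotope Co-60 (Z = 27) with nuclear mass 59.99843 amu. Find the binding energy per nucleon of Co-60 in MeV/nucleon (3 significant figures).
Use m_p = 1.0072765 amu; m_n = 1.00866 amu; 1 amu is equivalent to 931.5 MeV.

The nucleus contains 27 protons and 60 − 27 = 33 neutrons.
Total constituent mass: 27 × 1.0072765 + 33 × 1.00866 = 60.4822455 amu
Δm = 60.4822455 − 59.99843 = 0.4838155 amu
E_B = 0.4838155 × 931.5 = 450.674 MeV
Per nucleon: 450.674 / 60 = 7.511 MeV

7.51 MeV/nucleon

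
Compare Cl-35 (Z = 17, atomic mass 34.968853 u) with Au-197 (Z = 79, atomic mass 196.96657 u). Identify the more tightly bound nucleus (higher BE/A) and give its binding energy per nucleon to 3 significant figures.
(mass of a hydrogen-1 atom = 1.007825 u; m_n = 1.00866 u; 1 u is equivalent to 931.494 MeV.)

Cl-35; 8.52 MeV/nucleon

Cl-35: Σm = 17(1.007825) + 18(1.00866) = 35.288905 u; Δm = 0.320052 u; E_B = 298.13 MeV; E_B/A = 8.518 MeV
Au-197: Σm = 79(1.007825) + 118(1.00866) = 198.640055 u; Δm = 1.673485 u; E_B = 1558.8 MeV; E_B/A = 7.913 MeV
Cl-35 has the higher binding energy per nucleon, so it is the more tightly bound nucleus.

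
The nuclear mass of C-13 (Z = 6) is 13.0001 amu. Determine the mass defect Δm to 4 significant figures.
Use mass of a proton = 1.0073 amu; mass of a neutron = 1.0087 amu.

0.1046 amu

Mass of separated nucleons = 6(1.0073) + 7(1.0087) = 6.0438 + 7.0609 = 13.1047 amu
Δm = 13.1047 − 13.0001 = 0.1046 amu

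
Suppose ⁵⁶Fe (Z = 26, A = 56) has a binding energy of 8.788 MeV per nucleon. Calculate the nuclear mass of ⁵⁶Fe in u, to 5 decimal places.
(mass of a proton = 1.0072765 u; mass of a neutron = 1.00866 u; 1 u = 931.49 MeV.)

Total binding energy = 56 × 8.788 = 492.128 MeV
Mass defect = 492.128 MeV / (931.49 MeV/u) = 0.5283234 u
Constituent mass = 26(1.0072765) + 30(1.00866) = 56.4489890 u
Nuclear mass = 56.4489890 − 0.5283234 = 55.9206656 u ≈ 55.92067 u (to 5 decimal places)

55.92067 u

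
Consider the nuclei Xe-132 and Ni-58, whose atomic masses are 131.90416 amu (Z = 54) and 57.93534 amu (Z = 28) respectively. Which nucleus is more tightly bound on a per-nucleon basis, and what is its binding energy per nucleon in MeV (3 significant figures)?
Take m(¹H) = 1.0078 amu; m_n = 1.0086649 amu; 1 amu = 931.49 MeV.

Xe-132: Σm = 54(1.0078) + 78(1.0086649) = 133.0970622 amu; Δm = 1.1929022 amu; E_B = 1111.2 MeV; E_B/A = 8.418 MeV
Ni-58: Σm = 28(1.0078) + 30(1.0086649) = 58.4783470 amu; Δm = 0.5430070 amu; E_B = 505.81 MeV; E_B/A = 8.721 MeV
Ni-58 has the higher binding energy per nucleon, so it is the more tightly bound nucleus.

Ni-58; 8.72 MeV/nucleon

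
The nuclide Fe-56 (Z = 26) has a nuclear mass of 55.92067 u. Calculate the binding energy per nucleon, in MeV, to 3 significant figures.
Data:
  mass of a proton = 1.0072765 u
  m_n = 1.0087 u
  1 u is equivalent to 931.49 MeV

With 26 protons and 30 neutrons (A = 56):
Σm = 26·m_p + 30·m_n = 26.1891890 + 30.2610 = 56.4501890 u
Mass defect Δm = 56.4501890 − 55.92067 = 0.5295190 u
Converting to energy: 0.5295190 u × 931.49 MeV/u = 493.242 MeV
Per nucleon: 493.242 / 56 = 8.808 MeV

8.81 MeV/nucleon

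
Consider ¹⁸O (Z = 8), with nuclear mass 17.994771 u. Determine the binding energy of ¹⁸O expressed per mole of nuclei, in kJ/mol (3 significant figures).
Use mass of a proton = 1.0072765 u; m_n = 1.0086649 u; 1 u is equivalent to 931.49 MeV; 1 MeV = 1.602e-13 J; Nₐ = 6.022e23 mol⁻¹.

The nucleus contains 8 protons and 18 − 8 = 10 neutrons.
Σm = 8·m_p + 10·m_n = 8.0582120 + 10.0866490 = 18.1448610 u
Mass defect Δm = 18.1448610 − 17.994771 = 0.1500900 u
Converting to energy: 0.1500900 u × 931.49 MeV/u = 139.807 MeV
Per nucleus in joules: 139.807 MeV × 1.602e-13 J/MeV = 2.2397e-11 J
Per mole: 2.2397e-11 J × 6.022e23 mol⁻¹ = 1.3487e+13 J/mol

1.35e+10 kJ/mol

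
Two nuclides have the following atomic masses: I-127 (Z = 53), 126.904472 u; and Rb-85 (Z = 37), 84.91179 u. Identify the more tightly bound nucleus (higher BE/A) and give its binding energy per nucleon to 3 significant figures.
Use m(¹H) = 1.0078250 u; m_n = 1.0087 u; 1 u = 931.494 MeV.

Rb-85; 8.72 MeV/nucleon

I-127: Σm = 53(1.0078250) + 74(1.0087) = 128.0585250 u; Δm = 1.1540530 u; E_B = 1074.99 MeV; E_B/A = 8.4645 MeV
Rb-85: Σm = 37(1.0078250) + 48(1.0087) = 85.7071250 u; Δm = 0.7953350 u; E_B = 740.85 MeV; E_B/A = 8.716 MeV
Rb-85 has the higher binding energy per nucleon, so it is the more tightly bound nucleus.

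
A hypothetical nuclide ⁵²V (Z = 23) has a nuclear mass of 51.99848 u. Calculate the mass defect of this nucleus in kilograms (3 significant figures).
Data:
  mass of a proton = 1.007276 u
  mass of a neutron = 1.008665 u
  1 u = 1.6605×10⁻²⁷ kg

Z = 23, so N = A − Z = 52 − 23 = 29.
Σm = 23·m_p + 29·m_n = 23.167348 + 29.251285 = 52.418633 u
Mass defect Δm = 52.418633 − 51.99848 = 0.420153 u
In SI units: 0.420153 u × 1.6605×10⁻²⁷ kg/u = 6.9766e-28 kg

6.98e-28 kg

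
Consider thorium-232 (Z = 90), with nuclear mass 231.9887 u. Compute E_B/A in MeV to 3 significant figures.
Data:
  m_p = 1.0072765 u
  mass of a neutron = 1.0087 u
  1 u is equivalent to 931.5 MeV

The nucleus contains 90 protons and 232 − 90 = 142 neutrons.
Mass of separated nucleons = 90(1.0072765) + 142(1.0087) = 90.6548850 + 143.2354 = 233.8902850 u
The mass defect is 233.8902850 − 231.9887 = 1.9015850 u.
Binding energy = Δm·c² = 1.9015850 × 931.5 MeV/u = 1771.33 MeV
Dividing by A = 232 gives 7.635 MeV per nucleon.

7.64 MeV/nucleon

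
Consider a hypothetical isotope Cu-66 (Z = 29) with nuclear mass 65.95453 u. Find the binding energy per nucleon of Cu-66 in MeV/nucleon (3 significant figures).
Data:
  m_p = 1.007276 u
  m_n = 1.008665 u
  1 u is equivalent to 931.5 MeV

Z = 29, so N = A − Z = 66 − 29 = 37.
Total constituent mass: 29 × 1.007276 + 37 × 1.008665 = 66.531609 u
Δm = 66.531609 − 65.95453 = 0.577079 u
Binding energy = Δm·c² = 0.577079 × 931.5 MeV/u = 537.549 MeV
Dividing by A = 66 gives 8.1447 MeV per nucleon.

8.14 MeV/nucleon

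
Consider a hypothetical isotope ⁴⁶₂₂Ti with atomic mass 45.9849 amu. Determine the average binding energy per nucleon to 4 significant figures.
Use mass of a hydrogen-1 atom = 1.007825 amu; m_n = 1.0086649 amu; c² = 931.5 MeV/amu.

Total constituent mass: 22 × 1.007825 + 24 × 1.0086649 = 46.3801076 amu
Mass defect Δm = 46.3801076 − 45.9849 = 0.3952076 amu
Binding energy = Δm·c² = 0.3952076 × 931.5 MeV/amu = 368.136 MeV
Per nucleon: 368.136 / 46 = 8.003 MeV

8.003 MeV/nucleon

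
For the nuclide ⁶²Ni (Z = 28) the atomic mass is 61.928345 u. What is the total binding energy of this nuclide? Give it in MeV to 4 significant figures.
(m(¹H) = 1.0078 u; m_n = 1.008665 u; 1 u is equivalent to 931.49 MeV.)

544.6 MeV

Z = 28, so N = A − Z = 62 − 28 = 34.
Σm = 28·m(¹H) + 34·m_n = 28.2184 + 34.294610 = 62.513010 u
Mass defect Δm = 62.513010 − 61.928345 = 0.584665 u
Converting to energy: 0.584665 u × 931.49 MeV/u = 544.610 MeV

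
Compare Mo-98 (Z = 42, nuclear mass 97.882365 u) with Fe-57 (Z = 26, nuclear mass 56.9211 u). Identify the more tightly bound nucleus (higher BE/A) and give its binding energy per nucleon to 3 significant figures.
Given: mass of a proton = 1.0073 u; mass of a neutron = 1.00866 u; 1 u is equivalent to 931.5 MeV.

Mo-98: Σm = 42(1.0073) + 56(1.00866) = 98.79156 u; Δm = 0.909195 u; E_B = 846.92 MeV; E_B/A = 8.642 MeV
Fe-57: Σm = 26(1.0073) + 31(1.00866) = 57.45826 u; Δm = 0.53716 u; E_B = 500.36 MeV; E_B/A = 8.778 MeV
Fe-57 has the higher binding energy per nucleon, so it is the more tightly bound nucleus.

Fe-57; 8.78 MeV/nucleon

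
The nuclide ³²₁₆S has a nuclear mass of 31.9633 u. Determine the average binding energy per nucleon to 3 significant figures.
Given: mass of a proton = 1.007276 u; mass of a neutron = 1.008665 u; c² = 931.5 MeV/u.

Total constituent mass: 16 × 1.007276 + 16 × 1.008665 = 32.255056 u
Mass defect Δm = 32.255056 − 31.9633 = 0.291756 u
E_B = 0.291756 × 931.5 = 271.771 MeV
Dividing by A = 32 gives 8.493 MeV per nucleon.

8.49 MeV/nucleon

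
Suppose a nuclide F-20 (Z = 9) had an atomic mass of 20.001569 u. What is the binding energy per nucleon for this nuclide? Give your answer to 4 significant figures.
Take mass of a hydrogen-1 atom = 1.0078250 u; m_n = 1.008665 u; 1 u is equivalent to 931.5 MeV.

7.646 MeV/nucleon

With 9 protons and 11 neutrons (A = 20):
Σm = 9·m(¹H) + 11·m_n = 9.0704250 + 11.095315 = 20.1657400 u
Mass defect Δm = 20.1657400 − 20.001569 = 0.1641710 u
E_B = 0.1641710 × 931.5 = 152.925 MeV
BE/A = 152.925 MeV / 20 = 7.646 MeV/nucleon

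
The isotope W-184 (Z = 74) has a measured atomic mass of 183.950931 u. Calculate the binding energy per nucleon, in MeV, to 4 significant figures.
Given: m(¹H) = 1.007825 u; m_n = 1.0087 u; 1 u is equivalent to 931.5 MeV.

8.025 MeV/nucleon

The nucleus contains 74 protons and 184 − 74 = 110 neutrons.
Total constituent mass: 74 × 1.007825 + 110 × 1.0087 = 185.536050 u
Mass defect Δm = 185.536050 − 183.950931 = 1.585119 u
Binding energy = Δm·c² = 1.585119 × 931.5 MeV/u = 1476.54 MeV
Dividing by A = 184 gives 8.025 MeV per nucleon.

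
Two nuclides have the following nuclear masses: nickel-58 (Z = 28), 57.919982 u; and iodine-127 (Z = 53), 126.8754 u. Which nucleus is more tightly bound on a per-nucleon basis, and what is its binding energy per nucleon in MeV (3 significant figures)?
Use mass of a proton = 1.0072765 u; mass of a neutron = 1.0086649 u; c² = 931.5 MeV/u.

nickel-58; 8.73 MeV/nucleon

nickel-58: Σm = 28(1.0072765) + 30(1.0086649) = 58.4636890 u; Δm = 0.5437070 u; E_B = 506.46 MeV; E_B/A = 8.732 MeV
iodine-127: Σm = 53(1.0072765) + 74(1.0086649) = 128.0268571 u; Δm = 1.1514571 u; E_B = 1072.6 MeV; E_B/A = 8.446 MeV
nickel-58 has the higher binding energy per nucleon, so it is the more tightly bound nucleus.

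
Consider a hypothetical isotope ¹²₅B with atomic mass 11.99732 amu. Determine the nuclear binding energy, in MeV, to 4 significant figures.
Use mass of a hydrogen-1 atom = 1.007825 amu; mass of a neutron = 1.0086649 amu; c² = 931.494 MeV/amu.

Σm = 5·m(¹H) + 7·m_n = 5.039125 + 7.0606543 = 12.0997793 amu
The mass defect is 12.0997793 − 11.99732 = 0.1024593 amu.
Converting to energy: 0.1024593 amu × 931.494 MeV/amu = 95.4402 MeV

95.44 MeV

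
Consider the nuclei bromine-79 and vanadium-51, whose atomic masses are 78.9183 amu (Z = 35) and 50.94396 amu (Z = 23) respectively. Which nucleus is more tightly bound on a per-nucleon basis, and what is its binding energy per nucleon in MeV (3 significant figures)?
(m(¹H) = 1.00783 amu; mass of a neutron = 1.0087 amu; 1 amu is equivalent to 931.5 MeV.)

vanadium-51; 8.76 MeV/nucleon

bromine-79: Σm = 35(1.00783) + 44(1.0087) = 79.65685 amu; Δm = 0.73855 amu; E_B = 687.96 MeV; E_B/A = 8.708 MeV
vanadium-51: Σm = 23(1.00783) + 28(1.0087) = 51.42369 amu; Δm = 0.47973 amu; E_B = 446.87 MeV; E_B/A = 8.762 MeV
vanadium-51 has the higher binding energy per nucleon, so it is the more tightly bound nucleus.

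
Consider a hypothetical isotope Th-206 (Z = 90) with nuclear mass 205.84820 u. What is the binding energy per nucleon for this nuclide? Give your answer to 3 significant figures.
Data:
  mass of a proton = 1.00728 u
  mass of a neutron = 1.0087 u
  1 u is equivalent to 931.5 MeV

Σm = 90·m_p + 116·m_n = 90.65520 + 117.0092 = 207.66440 u
Δm = 207.66440 − 205.84820 = 1.81620 u
Binding energy = Δm·c² = 1.81620 × 931.5 MeV/u = 1691.79 MeV
BE/A = 1691.79 MeV / 206 = 8.213 MeV/nucleon

8.21 MeV/nucleon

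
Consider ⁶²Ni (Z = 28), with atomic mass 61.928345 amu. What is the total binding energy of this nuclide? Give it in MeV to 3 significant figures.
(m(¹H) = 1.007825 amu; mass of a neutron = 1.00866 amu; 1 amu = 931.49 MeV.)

Σm = 28·m(¹H) + 34·m_n = 28.219100 + 34.29444 = 62.513540 amu
Mass defect Δm = 62.513540 − 61.928345 = 0.585195 amu
Converting to energy: 0.585195 amu × 931.49 MeV/amu = 545.103 MeV

545 MeV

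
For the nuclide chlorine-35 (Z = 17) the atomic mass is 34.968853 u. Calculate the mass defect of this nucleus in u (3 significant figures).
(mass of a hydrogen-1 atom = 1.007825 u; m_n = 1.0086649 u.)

0.320 u

Mass of separated nucleons = 17(1.007825) + 18(1.0086649) = 17.133025 + 18.1559682 = 35.2889932 u
The mass defect is 35.2889932 − 34.968853 = 0.3201402 u.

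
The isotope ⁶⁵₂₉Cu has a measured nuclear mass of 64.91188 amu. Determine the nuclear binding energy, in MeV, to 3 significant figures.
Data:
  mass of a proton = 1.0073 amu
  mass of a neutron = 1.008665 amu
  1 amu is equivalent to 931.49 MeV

The nucleus contains 29 protons and 65 − 29 = 36 neutrons.
Σm = 29·m_p + 36·m_n = 29.2117 + 36.311940 = 65.523640 amu
Δm = 65.523640 − 64.91188 = 0.611760 amu
Converting to energy: 0.611760 amu × 931.49 MeV/amu = 569.848 MeV

570 MeV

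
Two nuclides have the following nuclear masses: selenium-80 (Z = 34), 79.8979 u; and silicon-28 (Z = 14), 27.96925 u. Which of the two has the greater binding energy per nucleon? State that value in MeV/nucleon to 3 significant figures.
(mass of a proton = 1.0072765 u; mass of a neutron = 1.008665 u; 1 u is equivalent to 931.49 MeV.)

selenium-80: Σm = 34(1.0072765) + 46(1.008665) = 80.6459910 u; Δm = 0.7480910 u; E_B = 696.839 MeV; E_B/A = 8.710 MeV
silicon-28: Σm = 14(1.0072765) + 14(1.008665) = 28.2231810 u; Δm = 0.2539310 u; E_B = 236.53 MeV; E_B/A = 8.448 MeV
selenium-80 has the higher binding energy per nucleon, so it is the more tightly bound nucleus.

selenium-80; 8.71 MeV/nucleon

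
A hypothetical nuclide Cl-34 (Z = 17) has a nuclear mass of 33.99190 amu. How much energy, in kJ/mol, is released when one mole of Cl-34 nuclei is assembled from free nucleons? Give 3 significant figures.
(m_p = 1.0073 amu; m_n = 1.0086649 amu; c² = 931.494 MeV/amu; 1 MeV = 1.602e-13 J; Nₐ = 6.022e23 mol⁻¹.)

2.51e+10 kJ/mol

Mass of separated nucleons = 17(1.0073) + 17(1.0086649) = 17.1241 + 17.1473033 = 34.2714033 amu
The mass defect is 34.2714033 − 33.99190 = 0.2795033 amu.
Binding energy = Δm·c² = 0.2795033 × 931.494 MeV/amu = 260.356 MeV
Per nucleus in joules: 260.356 MeV × 1.602e-13 J/MeV = 4.1709e-11 J
Per mole: 4.1709e-11 J × 6.022e23 mol⁻¹ = 2.5117e+13 J/mol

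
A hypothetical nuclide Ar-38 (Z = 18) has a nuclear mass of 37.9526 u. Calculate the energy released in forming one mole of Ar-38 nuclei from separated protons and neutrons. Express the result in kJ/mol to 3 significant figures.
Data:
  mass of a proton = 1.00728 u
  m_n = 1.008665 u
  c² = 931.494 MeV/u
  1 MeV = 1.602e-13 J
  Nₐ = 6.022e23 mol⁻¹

Z = 18, so N = A − Z = 38 − 18 = 20.
Mass of separated nucleons = 18(1.00728) + 20(1.008665) = 18.13104 + 20.173300 = 38.304340 u
The mass defect is 38.304340 − 37.9526 = 0.351740 u.
E_B = 0.351740 × 931.494 = 327.644 MeV
Per nucleus in joules: 327.644 MeV × 1.602e-13 J/MeV = 5.2489e-11 J
Per mole: 5.2489e-11 J × 6.022e23 mol⁻¹ = 3.1609e+13 J/mol

3.16e+10 kJ/mol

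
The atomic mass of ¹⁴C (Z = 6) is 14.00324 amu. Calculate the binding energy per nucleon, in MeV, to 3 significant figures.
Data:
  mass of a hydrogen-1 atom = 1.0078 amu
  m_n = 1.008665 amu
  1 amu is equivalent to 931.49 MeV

7.51 MeV/nucleon

Σm = 6·m(¹H) + 8·m_n = 6.0468 + 8.069320 = 14.116120 amu
Mass defect Δm = 14.116120 − 14.00324 = 0.112880 amu
Binding energy = Δm·c² = 0.112880 × 931.49 MeV/amu = 105.1466 MeV
BE/A = 105.1466 MeV / 14 = 7.510 MeV/nucleon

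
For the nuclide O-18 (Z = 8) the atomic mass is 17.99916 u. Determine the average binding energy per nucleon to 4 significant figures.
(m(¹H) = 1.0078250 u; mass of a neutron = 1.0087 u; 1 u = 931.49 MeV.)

7.785 MeV/nucleon

The nucleus contains 8 protons and 18 − 8 = 10 neutrons.
Σm = 8·m(¹H) + 10·m_n = 8.0626000 + 10.0870 = 18.1496000 u
Δm = 18.1496000 − 17.99916 = 0.1504400 u
Binding energy = Δm·c² = 0.1504400 × 931.49 MeV/u = 140.133 MeV
Per nucleon: 140.133 / 18 = 7.785 MeV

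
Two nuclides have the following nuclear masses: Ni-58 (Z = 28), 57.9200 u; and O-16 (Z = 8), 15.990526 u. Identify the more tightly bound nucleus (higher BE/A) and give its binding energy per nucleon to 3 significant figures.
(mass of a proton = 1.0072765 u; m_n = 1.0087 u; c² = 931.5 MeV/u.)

Ni-58; 8.75 MeV/nucleon

Ni-58: Σm = 28(1.0072765) + 30(1.0087) = 58.4647420 u; Δm = 0.5447420 u; E_B = 507.43 MeV; E_B/A = 8.749 MeV
O-16: Σm = 8(1.0072765) + 8(1.0087) = 16.1278120 u; Δm = 0.1372860 u; E_B = 127.88 MeV; E_B/A = 7.993 MeV
Ni-58 has the higher binding energy per nucleon, so it is the more tightly bound nucleus.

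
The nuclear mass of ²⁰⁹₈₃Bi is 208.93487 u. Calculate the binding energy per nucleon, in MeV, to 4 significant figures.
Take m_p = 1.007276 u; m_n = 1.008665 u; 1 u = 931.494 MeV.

7.848 MeV/nucleon

Z = 83, so N = A − Z = 209 − 83 = 126.
Mass of separated nucleons = 83(1.007276) + 126(1.008665) = 83.603908 + 127.091790 = 210.695698 u
The mass defect is 210.695698 − 208.93487 = 1.760828 u.
Converting to energy: 1.760828 u × 931.494 MeV/u = 1640.20 MeV
Per nucleon: 1640.20 / 209 = 7.848 MeV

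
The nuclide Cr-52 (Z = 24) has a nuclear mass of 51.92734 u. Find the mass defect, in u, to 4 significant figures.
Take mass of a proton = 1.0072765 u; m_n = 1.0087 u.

0.4909 u

Z = 24, so N = A − Z = 52 − 24 = 28.
Σm = 24·m_p + 28·m_n = 24.1746360 + 28.2436 = 52.4182360 u
The mass defect is 52.4182360 − 51.92734 = 0.4908960 u.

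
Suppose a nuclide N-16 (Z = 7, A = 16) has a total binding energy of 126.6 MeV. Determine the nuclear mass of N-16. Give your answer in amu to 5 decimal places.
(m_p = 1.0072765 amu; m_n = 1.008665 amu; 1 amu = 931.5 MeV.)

Mass defect = 126.6 MeV / (931.5 MeV/amu) = 0.1359098 amu
Constituent mass = 7(1.0072765) + 9(1.008665) = 16.1289205 amu
Nuclear mass = 16.1289205 − 0.1359098 = 15.9930107 amu ≈ 15.99301 amu (to 5 decimal places)

15.99301 amu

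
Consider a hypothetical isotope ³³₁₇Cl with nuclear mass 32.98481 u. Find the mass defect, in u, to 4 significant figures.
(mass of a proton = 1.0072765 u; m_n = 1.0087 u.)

Σm = 17·m_p + 16·m_n = 17.1237005 + 16.1392 = 33.2629005 u
Δm = 33.2629005 − 32.98481 = 0.2780905 u

0.2781 u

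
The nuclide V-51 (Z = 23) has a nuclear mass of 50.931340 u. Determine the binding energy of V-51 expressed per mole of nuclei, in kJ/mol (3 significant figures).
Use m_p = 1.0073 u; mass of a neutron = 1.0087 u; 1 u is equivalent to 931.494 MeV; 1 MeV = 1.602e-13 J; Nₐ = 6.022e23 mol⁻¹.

4.31e+10 kJ/mol

Mass of separated nucleons = 23(1.0073) + 28(1.0087) = 23.1679 + 28.2436 = 51.4115 u
Mass defect Δm = 51.4115 − 50.931340 = 0.480160 u
Binding energy = Δm·c² = 0.480160 × 931.494 MeV/u = 447.266 MeV
Per nucleus in joules: 447.266 MeV × 1.602e-13 J/MeV = 7.1652e-11 J
Per mole: 7.1652e-11 J × 6.022e23 mol⁻¹ = 4.3149e+13 J/mol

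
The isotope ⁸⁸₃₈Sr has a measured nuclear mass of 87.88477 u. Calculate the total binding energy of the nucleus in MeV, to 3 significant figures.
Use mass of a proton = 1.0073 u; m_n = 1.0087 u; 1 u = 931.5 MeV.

771 MeV

Σm = 38·m_p + 50·m_n = 38.2774 + 50.4350 = 88.7124 u
Mass defect Δm = 88.7124 − 87.88477 = 0.82763 u
Converting to energy: 0.82763 u × 931.5 MeV/u = 770.937 MeV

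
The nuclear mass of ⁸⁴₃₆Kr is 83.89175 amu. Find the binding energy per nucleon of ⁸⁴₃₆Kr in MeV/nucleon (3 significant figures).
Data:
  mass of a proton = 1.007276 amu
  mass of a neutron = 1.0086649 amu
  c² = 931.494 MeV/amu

8.72 MeV/nucleon

Mass of separated nucleons = 36(1.007276) + 48(1.0086649) = 36.261936 + 48.4159152 = 84.6778512 amu
Mass defect Δm = 84.6778512 − 83.89175 = 0.7861012 amu
E_B = 0.7861012 × 931.494 = 732.249 MeV
Dividing by A = 84 gives 8.717 MeV per nucleon.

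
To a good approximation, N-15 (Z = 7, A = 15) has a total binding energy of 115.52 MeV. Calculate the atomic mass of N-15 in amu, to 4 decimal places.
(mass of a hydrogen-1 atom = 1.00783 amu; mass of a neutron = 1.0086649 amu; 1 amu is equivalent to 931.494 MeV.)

Mass defect = 115.52 MeV / (931.494 MeV/amu) = 0.124016 amu
Constituent mass = 7(1.00783) + 8(1.0086649) = 15.1241292 amu
Atomic mass = 15.1241292 − 0.124016 = 15.0001132 amu ≈ 15.0001 amu (to 4 decimal places)

15.0001 amu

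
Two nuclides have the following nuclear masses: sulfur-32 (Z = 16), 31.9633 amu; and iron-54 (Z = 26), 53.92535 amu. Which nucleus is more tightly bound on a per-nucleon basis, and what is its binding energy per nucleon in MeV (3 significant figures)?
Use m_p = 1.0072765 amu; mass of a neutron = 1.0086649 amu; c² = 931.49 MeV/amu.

iron-54; 8.74 MeV/nucleon

sulfur-32: Σm = 16(1.0072765) + 16(1.0086649) = 32.2550624 amu; Δm = 0.2917624 amu; E_B = 271.77 MeV; E_B/A = 8.493 MeV
iron-54: Σm = 26(1.0072765) + 28(1.0086649) = 54.4318062 amu; Δm = 0.5064562 amu; E_B = 471.76 MeV; E_B/A = 8.736 MeV
iron-54 has the higher binding energy per nucleon, so it is the more tightly bound nucleus.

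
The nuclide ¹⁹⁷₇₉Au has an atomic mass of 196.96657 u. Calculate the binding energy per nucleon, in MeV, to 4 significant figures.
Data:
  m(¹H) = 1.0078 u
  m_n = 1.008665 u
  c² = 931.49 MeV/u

7.906 MeV/nucleon

The nucleus contains 79 protons and 197 − 79 = 118 neutrons.
Mass of separated nucleons = 79(1.0078) + 118(1.008665) = 79.6162 + 119.022470 = 198.638670 u
The mass defect is 198.638670 − 196.96657 = 1.672100 u.
Converting to energy: 1.672100 u × 931.49 MeV/u = 1557.54 MeV
Per nucleon: 1557.54 / 197 = 7.906 MeV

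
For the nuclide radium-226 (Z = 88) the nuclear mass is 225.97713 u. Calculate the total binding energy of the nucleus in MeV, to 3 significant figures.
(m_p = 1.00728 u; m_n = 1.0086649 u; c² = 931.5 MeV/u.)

1730 MeV

Total constituent mass: 88 × 1.00728 + 138 × 1.0086649 = 227.8363962 u
Mass defect Δm = 227.8363962 − 225.97713 = 1.8592662 u
Binding energy = Δm·c² = 1.8592662 × 931.5 MeV/u = 1731.91 MeV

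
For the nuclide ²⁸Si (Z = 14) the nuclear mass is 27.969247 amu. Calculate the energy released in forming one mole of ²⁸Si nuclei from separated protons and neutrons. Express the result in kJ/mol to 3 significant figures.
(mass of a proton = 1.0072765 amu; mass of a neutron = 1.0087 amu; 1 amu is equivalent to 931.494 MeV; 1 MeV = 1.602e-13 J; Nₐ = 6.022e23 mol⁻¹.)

With 14 protons and 14 neutrons (A = 28):
Σm = 14·m_p + 14·m_n = 14.1018710 + 14.1218 = 28.2236710 amu
Δm = 28.2236710 − 27.969247 = 0.2544240 amu
Converting to energy: 0.2544240 amu × 931.494 MeV/amu = 236.994 MeV
Per nucleus in joules: 236.994 MeV × 1.602e-13 J/MeV = 3.7966e-11 J
Per mole: 3.7966e-11 J × 6.022e23 mol⁻¹ = 2.2863e+13 J/mol

2.29e+10 kJ/mol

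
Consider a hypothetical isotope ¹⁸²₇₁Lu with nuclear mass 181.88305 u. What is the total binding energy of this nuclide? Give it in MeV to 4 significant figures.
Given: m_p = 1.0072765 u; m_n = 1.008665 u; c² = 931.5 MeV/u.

Σm = 71·m_p + 111·m_n = 71.5166315 + 111.961815 = 183.4784465 u
Δm = 183.4784465 − 181.88305 = 1.5953965 u
Converting to energy: 1.5953965 u × 931.5 MeV/u = 1486.11 MeV

1486 MeV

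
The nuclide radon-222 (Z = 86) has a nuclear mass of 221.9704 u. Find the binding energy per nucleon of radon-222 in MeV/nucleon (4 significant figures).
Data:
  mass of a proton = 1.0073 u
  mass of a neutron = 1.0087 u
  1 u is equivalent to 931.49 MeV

Total constituent mass: 86 × 1.0073 + 136 × 1.0087 = 223.8110 u
Δm = 223.8110 − 221.9704 = 1.8406 u
Converting to energy: 1.8406 u × 931.49 MeV/u = 1714.50 MeV
Dividing by A = 222 gives 7.723 MeV per nucleon.

7.723 MeV/nucleon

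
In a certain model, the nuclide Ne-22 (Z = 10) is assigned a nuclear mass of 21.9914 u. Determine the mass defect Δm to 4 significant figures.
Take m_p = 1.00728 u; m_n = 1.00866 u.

Σm = 10·m_p + 12·m_n = 10.07280 + 12.10392 = 22.17672 u
Δm = 22.17672 − 21.9914 = 0.18532 u

0.1853 u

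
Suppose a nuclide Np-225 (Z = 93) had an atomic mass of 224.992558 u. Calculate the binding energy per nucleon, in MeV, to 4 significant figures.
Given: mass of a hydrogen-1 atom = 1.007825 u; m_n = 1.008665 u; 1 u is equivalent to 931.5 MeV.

With 93 protons and 132 neutrons (A = 225):
Total constituent mass: 93 × 1.007825 + 132 × 1.008665 = 226.871505 u
The mass defect is 226.871505 − 224.992558 = 1.878947 u.
E_B = 1.878947 × 931.5 = 1750.24 MeV
Dividing by A = 225 gives 7.779 MeV per nucleon.

7.779 MeV/nucleon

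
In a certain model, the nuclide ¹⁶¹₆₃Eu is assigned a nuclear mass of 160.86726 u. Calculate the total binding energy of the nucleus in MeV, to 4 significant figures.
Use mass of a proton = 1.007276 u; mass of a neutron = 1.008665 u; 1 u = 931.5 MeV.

1342 MeV

With 63 protons and 98 neutrons (A = 161):
Total constituent mass: 63 × 1.007276 + 98 × 1.008665 = 162.307558 u
Δm = 162.307558 − 160.86726 = 1.440298 u
Converting to energy: 1.440298 u × 931.5 MeV/u = 1341.64 MeV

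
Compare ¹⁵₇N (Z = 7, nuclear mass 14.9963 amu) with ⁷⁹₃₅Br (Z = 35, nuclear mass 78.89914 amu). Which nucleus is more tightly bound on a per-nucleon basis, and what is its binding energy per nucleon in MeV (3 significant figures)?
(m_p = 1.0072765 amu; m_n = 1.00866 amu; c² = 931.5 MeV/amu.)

¹⁵₇N: Σm = 7(1.0072765) + 8(1.00866) = 15.1202155 amu; Δm = 0.1239155 amu; E_B = 115.43 MeV; E_B/A = 7.695 MeV
⁷⁹₃₅Br: Σm = 35(1.0072765) + 44(1.00866) = 79.6357175 amu; Δm = 0.7365775 amu; E_B = 686.12 MeV; E_B/A = 8.685 MeV
⁷⁹₃₅Br has the higher binding energy per nucleon, so it is the more tightly bound nucleus.

⁷⁹₃₅Br; 8.69 MeV/nucleon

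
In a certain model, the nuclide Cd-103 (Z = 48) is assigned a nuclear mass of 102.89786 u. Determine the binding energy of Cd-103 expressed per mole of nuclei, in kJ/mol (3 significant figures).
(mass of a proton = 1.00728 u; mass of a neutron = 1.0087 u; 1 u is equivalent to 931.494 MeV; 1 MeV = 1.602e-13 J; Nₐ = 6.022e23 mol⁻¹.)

The nucleus contains 48 protons and 103 − 48 = 55 neutrons.
Total constituent mass: 48 × 1.00728 + 55 × 1.0087 = 103.82794 u
Mass defect Δm = 103.82794 − 102.89786 = 0.93008 u
E_B = 0.93008 × 931.494 = 866.364 MeV
Per nucleus in joules: 866.364 MeV × 1.602e-13 J/MeV = 1.3879e-10 J
Per mole: 1.3879e-10 J × 6.022e23 mol⁻¹ = 8.3579e+13 J/mol

8.36e+10 kJ/mol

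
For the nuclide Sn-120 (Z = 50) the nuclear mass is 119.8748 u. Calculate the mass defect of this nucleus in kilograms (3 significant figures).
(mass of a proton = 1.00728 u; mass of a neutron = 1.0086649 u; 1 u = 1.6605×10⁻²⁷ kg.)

1.82e-27 kg

Σm = 50·m_p + 70·m_n = 50.36400 + 70.6065430 = 120.9705430 u
Mass defect Δm = 120.9705430 − 119.8748 = 1.0957430 u
In SI units: 1.0957430 u × 1.6605×10⁻²⁷ kg/u = 1.8195e-27 kg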